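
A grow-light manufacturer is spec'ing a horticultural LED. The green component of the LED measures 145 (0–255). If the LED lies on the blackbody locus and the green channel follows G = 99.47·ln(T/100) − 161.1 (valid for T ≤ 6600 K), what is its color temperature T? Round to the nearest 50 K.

2150 K

ln t = (145 + 161.1) / 99.47 = 3.0773.
t = e^3.0773 = 21.700.
T = 100·t = 2170 K → 2150 K to the nearest 50 K.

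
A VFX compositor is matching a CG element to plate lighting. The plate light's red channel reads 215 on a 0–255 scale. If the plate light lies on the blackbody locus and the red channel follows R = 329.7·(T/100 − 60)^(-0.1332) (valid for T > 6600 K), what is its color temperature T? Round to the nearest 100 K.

8500 K

(t − 60)^(-0.1332) = 215/329.7 = 0.65211.
t − 60 = 0.65211^(1/-0.1332) = 0.65211^(-7.508) = 24.774, so t = 84.774.
T = 100·t = 8477 K → 8500 K to the nearest 100 K.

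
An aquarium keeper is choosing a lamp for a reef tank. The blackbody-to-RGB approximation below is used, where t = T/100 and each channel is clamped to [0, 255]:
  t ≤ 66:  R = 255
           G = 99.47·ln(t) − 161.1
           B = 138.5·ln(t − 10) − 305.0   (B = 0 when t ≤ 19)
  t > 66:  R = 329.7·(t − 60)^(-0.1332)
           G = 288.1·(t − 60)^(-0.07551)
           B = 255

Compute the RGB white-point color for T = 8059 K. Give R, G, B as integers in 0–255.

R=220, G=229, B=255

t = 8059/100 = 80.59; the t > 66 branch applies.
R = 329.7·(80.59 − 60)^(-0.1332) = 329.7·20.59^(-0.1332) = 329.7·0.66838 = 220.364.
G = 288.1·(80.59 − 60)^(-0.07551) = 288.1·20.59^(-0.07551) = 288.1·0.79580 = 229.271.
B = 255 by definition for t > 66.
Rounded: (220, 229, 255).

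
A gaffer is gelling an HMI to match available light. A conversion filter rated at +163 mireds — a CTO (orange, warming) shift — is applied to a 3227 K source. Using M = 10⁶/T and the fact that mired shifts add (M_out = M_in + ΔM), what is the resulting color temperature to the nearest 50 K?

2100 K

M_in = 10⁶/3227 = 309.89 mireds.
M_out = 309.89 + (+163) = 472.89 mireds.
T_out = 10⁶/472.89 = 2114.7 K → 2100 K.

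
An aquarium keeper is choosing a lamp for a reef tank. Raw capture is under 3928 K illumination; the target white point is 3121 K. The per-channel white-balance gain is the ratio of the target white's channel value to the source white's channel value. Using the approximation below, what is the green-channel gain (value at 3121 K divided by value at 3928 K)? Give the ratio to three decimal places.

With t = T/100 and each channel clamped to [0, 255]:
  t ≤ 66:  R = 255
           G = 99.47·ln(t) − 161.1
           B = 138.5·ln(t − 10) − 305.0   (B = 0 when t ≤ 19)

0.888

At 3928 K (t = 39.28):
  G = 99.47·ln 39.28 − 161.1 = 99.47·3.6707 − 161.1 = 204.026.
At 3121 K (t = 31.21):
  G = 99.47·ln 31.21 − 161.1 = 99.47·3.4407 − 161.1 = 181.150.
Gain = 181.150 / 204.026 = 0.8879 → 0.888.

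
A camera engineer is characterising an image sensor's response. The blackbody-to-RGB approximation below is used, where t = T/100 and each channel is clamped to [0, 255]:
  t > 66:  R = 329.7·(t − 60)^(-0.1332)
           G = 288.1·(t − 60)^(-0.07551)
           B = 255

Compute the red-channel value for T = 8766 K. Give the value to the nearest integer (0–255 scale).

212

t = 8766/100 = 87.66; the t > 66 branch applies.
R = 329.7·(87.66 − 60)^(-0.1332) = 329.7·27.66^(-0.1332) = 329.7·0.64261 = 211.867.
Rounded: 212.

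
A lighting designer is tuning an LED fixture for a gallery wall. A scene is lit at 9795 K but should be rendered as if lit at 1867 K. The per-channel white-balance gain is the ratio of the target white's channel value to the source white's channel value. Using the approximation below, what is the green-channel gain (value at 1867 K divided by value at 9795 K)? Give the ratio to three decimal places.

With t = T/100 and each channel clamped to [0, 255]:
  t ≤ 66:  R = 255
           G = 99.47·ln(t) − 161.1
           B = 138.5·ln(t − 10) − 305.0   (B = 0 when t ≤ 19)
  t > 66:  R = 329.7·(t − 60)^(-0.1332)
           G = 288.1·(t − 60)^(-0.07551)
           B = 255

0.594

At 9795 K (t = 97.95):
  G = 288.1·(97.95 − 60)^(-0.07551) = 288.1·37.95^(-0.07551) = 288.1·0.75990 = 218.926.
At 1867 K (t = 18.67):
  G = 99.47·ln 18.67 − 161.1 = 99.47·2.9269 − 161.1 = 130.041.
Gain = 130.041 / 218.926 = 0.5940 → 0.594.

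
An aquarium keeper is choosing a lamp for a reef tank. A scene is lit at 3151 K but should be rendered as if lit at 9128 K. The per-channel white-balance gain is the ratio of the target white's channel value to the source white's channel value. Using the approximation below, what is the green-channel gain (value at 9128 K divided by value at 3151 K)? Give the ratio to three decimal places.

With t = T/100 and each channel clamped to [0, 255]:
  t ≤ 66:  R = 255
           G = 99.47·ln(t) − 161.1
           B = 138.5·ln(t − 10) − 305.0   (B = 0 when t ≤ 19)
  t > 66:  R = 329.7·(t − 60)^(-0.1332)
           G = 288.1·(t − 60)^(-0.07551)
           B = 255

At 3151 K (t = 31.51):
  G = 99.47·ln 31.51 − 161.1 = 99.47·3.4503 − 161.1 = 182.102.
At 9128 K (t = 91.28):
  G = 288.1·(91.28 − 60)^(-0.07551) = 288.1·31.28^(-0.07551) = 288.1·0.77107 = 222.145.
Gain = 222.145 / 182.102 = 1.2199 → 1.220.

1.220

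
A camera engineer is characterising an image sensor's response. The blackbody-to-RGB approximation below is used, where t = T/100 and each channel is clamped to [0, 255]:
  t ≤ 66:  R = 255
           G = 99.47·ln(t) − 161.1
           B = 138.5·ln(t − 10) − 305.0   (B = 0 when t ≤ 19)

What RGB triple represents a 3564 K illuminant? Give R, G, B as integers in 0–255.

R=255, G=194, B=144

t = 3564/100 = 35.64; the t ≤ 66 branch applies.
R = 255 by definition for t ≤ 66.
G = 99.47·ln 35.64 − 161.1 = 99.47·3.5735 − 161.1 = 194.353.
B = 138.5·ln(35.64 − 10) − 305.0 = 138.5·ln 25.64 − 305.0 = 138.5·3.2442 − 305.0 = 144.315.
Rounded: (255, 194, 144).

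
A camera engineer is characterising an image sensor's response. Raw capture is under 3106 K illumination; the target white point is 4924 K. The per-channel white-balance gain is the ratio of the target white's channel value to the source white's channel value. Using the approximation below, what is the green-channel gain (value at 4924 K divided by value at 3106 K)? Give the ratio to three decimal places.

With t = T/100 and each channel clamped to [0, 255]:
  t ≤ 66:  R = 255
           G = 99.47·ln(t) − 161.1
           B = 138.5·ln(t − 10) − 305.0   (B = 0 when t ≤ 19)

1.254

At 3106 K (t = 31.06):
  G = 99.47·ln 31.06 − 161.1 = 99.47·3.4359 − 161.1 = 180.671.
At 4924 K (t = 49.24):
  G = 99.47·ln 49.24 − 161.1 = 99.47·3.8967 − 161.1 = 226.505.
Gain = 226.505 / 180.671 = 1.2537 → 1.254.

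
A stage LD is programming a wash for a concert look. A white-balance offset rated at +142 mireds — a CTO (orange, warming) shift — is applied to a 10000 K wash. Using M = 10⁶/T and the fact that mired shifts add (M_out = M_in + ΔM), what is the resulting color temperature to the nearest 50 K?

M_in = 10⁶/10000 = 100.00 mireds.
M_out = 100.00 + (+142) = 242.00 mireds.
T_out = 10⁶/242.00 = 4132.2 K → 4150 K.

4150 K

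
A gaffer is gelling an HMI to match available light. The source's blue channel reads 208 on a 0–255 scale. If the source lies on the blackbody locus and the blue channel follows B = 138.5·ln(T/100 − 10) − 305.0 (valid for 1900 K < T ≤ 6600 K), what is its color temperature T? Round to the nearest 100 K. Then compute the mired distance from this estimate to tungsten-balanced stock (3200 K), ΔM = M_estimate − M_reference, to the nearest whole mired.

ln(t − 10) = (208 + 305.0) / 138.5 = 3.7040.
t − 10 = e^3.7040 = 40.608, so t = 50.608.
T = 100·t = 5061 K → 5100 K to the nearest 100 K.
M_estimate = 10⁶/5100 = 196.08; M_reference = 10⁶/3200 = 312.50.
ΔM = 196.08 − 312.50 = -116.42 → -116 mireds.

-116 mireds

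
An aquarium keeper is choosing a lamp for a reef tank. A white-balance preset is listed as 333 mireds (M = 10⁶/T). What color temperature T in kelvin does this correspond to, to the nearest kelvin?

3003 K

T = 10⁶ / 333 = 3003.00 K → 3003 K.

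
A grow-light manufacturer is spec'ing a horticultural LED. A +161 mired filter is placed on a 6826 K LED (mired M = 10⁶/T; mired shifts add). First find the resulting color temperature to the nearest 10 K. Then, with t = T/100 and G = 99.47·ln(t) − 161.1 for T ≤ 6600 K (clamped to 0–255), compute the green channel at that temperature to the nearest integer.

M_in = 10⁶/6826 = 146.50; M_out = 146.50 + (+161) = 307.50.
T_out = 10⁶/307.50 = 3252.0 K → 3250 K; t = 32.5.
G = 99.47·ln 32.5 − 161.1 = 99.47·3.4812 − 161.1 = 185.179.
Rounded: 185.

185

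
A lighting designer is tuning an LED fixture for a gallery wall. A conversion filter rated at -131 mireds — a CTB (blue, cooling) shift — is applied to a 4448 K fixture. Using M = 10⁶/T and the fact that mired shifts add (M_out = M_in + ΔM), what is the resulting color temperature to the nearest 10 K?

10660 K

M_in = 10⁶/4448 = 224.82 mireds.
M_out = 224.82 + (-131) = 93.82 mireds.
T_out = 10⁶/93.82 = 10658.7 K → 10660 K.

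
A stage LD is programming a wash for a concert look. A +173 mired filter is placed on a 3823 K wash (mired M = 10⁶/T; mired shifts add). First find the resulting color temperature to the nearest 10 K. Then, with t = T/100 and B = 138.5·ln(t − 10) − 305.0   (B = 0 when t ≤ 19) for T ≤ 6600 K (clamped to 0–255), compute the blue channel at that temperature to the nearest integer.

M_in = 10⁶/3823 = 261.57; M_out = 261.57 + (+173) = 434.57.
T_out = 10⁶/434.57 = 2301.1 K → 2300 K; t = 23.
B = 138.5·ln(23 − 10) − 305.0 = 138.5·ln 13 − 305.0 = 138.5·2.5649 − 305.0 = 50.245.
Rounded: 50.

50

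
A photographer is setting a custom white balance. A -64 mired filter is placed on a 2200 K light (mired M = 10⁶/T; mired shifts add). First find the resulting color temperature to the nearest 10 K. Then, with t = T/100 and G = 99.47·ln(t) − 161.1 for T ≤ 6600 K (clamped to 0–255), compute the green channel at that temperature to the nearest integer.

M_in = 10⁶/2200 = 454.55; M_out = 454.55 + (-64) = 390.55.
T_out = 10⁶/390.55 = 2560.5 K → 2560 K; t = 25.6.
G = 99.47·ln 25.6 − 161.1 = 99.47·3.2426 − 161.1 = 161.441.
Rounded: 161.

161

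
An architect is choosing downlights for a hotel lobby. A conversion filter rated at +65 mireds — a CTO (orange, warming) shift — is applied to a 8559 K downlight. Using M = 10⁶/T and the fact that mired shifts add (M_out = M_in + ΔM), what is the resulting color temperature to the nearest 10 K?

M_in = 10⁶/8559 = 116.84 mireds.
M_out = 116.84 + (+65) = 181.84 mireds.
T_out = 10⁶/181.84 = 5499.5 K → 5500 K.

5500 K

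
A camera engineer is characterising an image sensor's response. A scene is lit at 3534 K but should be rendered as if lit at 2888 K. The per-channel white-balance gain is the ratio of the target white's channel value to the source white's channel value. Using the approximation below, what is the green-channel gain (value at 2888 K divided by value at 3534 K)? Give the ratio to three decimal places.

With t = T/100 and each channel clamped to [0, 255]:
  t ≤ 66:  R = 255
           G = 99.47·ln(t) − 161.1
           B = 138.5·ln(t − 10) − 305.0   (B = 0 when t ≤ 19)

At 3534 K (t = 35.34):
  G = 99.47·ln 35.34 − 161.1 = 99.47·3.5650 − 161.1 = 193.512.
At 2888 K (t = 28.88):
  G = 99.47·ln 28.88 − 161.1 = 99.47·3.3631 − 161.1 = 173.432.
Gain = 173.432 / 193.512 = 0.8962 → 0.896.

0.896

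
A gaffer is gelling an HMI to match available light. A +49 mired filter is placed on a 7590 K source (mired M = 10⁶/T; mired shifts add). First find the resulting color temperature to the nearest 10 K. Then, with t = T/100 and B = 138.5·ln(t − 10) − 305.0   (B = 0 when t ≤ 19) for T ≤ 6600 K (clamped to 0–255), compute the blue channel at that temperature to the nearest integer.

M_in = 10⁶/7590 = 131.75; M_out = 131.75 + (+49) = 180.75.
T_out = 10⁶/180.75 = 5532.4 K → 5530 K; t = 55.3.
B = 138.5·ln(55.3 − 10) − 305.0 = 138.5·ln 45.3 − 305.0 = 138.5·3.8133 − 305.0 = 223.143.
Rounded: 223.

223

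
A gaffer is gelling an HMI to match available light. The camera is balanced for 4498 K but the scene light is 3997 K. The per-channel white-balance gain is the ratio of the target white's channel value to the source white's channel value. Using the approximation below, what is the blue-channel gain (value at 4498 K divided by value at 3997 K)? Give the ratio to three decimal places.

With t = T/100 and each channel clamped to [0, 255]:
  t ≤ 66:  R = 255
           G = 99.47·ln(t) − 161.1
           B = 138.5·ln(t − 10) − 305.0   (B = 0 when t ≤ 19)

1.129

At 3997 K (t = 39.97):
  B = 138.5·ln(39.97 − 10) − 305.0 = 138.5·ln 29.97 − 305.0 = 138.5·3.4002 − 305.0 = 165.927.
At 4498 K (t = 44.98):
  B = 138.5·ln(44.98 − 10) − 305.0 = 138.5·ln 34.98 − 305.0 = 138.5·3.5548 − 305.0 = 187.337.
Gain = 187.337 / 165.927 = 1.1290 → 1.129.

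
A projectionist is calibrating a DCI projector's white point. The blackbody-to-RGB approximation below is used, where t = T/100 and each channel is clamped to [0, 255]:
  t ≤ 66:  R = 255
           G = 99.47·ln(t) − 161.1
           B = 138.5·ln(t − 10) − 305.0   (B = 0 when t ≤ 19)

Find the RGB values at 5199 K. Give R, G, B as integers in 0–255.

R=255, G=232, B=213

t = 5199/100 = 51.99; the t ≤ 66 branch applies.
R = 255 by definition for t ≤ 66.
G = 99.47·ln 51.99 − 161.1 = 99.47·3.9511 − 161.1 = 231.911.
B = 138.5·ln(51.99 − 10) − 305.0 = 138.5·ln 41.99 − 305.0 = 138.5·3.7374 − 305.0 = 212.634.
Rounded: (255, 232, 213).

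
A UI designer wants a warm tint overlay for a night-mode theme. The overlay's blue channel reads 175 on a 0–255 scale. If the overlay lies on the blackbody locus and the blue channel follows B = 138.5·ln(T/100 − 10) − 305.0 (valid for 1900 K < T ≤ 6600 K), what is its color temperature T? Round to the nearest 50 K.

ln(t − 10) = (175 + 305.0) / 138.5 = 3.4657.
t − 10 = e^3.4657 = 31.999, so t = 41.999.
T = 100·t = 4200 K → 4200 K to the nearest 50 K.

4200 K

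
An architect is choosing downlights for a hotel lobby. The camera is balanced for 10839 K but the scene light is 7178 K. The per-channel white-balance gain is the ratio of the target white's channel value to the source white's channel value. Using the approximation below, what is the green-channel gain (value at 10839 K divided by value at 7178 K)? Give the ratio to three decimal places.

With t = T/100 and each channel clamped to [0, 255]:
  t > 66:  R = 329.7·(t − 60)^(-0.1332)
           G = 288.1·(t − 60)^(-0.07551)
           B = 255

0.899

At 7178 K (t = 71.78):
  G = 288.1·(71.78 − 60)^(-0.07551) = 288.1·11.78^(-0.07551) = 288.1·0.83008 = 239.145.
At 10839 K (t = 108.39):
  G = 288.1·(108.39 − 60)^(-0.07551) = 288.1·48.39^(-0.07551) = 288.1·0.74608 = 214.945.
Gain = 214.945 / 239.145 = 0.8988 → 0.899.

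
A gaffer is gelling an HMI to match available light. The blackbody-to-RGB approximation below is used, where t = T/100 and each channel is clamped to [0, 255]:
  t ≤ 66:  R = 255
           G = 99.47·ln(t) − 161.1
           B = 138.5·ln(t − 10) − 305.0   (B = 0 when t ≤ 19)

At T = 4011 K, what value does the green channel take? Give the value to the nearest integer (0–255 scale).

206

t = 4011/100 = 40.11; the t ≤ 66 branch applies.
G = 99.47·ln 40.11 − 161.1 = 99.47·3.6916 − 161.1 = 206.106.
Rounded: 206.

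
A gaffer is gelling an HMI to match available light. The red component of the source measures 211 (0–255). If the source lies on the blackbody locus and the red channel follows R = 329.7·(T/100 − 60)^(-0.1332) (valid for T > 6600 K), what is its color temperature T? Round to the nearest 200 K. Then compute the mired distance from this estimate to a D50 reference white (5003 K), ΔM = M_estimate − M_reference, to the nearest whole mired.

(t − 60)^(-0.1332) = 211/329.7 = 0.63998.
t − 60 = 0.63998^(1/-0.1332) = 0.63998^(-7.508) = 28.525, so t = 88.525.
T = 100·t = 8853 K → 8800 K to the nearest 200 K.
M_estimate = 10⁶/8800 = 113.64; M_reference = 10⁶/5003 = 199.88.
ΔM = 113.64 − 199.88 = -86.24 → -86 mireds.

-86 mireds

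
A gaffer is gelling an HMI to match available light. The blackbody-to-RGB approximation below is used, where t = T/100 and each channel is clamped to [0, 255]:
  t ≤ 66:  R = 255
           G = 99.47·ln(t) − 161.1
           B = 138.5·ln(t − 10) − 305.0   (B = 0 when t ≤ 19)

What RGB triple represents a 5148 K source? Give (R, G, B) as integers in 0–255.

(255, 231, 211)

t = 5148/100 = 51.48; the t ≤ 66 branch applies.
R = 255 by definition for t ≤ 66.
G = 99.47·ln 51.48 − 161.1 = 99.47·3.9412 − 161.1 = 230.931.
B = 138.5·ln(51.48 − 10) − 305.0 = 138.5·ln 41.48 − 305.0 = 138.5·3.7252 − 305.0 = 210.942.
Rounded: (255, 231, 211).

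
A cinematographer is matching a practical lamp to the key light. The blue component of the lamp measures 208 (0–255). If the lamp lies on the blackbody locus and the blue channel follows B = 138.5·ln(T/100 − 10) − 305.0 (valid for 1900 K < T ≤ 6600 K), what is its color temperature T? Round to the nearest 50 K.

5050 K

ln(t − 10) = (208 + 305.0) / 138.5 = 3.7040.
t − 10 = e^3.7040 = 40.608, so t = 50.608.
T = 100·t = 5061 K → 5050 K to the nearest 50 K.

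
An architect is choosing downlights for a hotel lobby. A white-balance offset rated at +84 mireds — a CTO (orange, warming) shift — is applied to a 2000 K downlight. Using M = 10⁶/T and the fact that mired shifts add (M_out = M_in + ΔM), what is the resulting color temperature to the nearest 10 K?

M_in = 10⁶/2000 = 500.00 mireds.
M_out = 500.00 + (+84) = 584.00 mireds.
T_out = 10⁶/584.00 = 1712.3 K → 1710 K.

1710 K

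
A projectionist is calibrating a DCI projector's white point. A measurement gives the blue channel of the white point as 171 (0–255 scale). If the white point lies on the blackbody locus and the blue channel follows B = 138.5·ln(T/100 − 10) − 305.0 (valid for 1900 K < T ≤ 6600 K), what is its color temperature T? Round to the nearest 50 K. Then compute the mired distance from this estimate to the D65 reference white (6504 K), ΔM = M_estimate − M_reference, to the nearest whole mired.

+90 mireds

ln(t − 10) = (171 + 305.0) / 138.5 = 3.4368.
t − 10 = e^3.4368 = 31.088, so t = 41.088.
T = 100·t = 4109 K → 4100 K to the nearest 50 K.
M_estimate = 10⁶/4100 = 243.90; M_reference = 10⁶/6504 = 153.75.
ΔM = 243.90 − 153.75 = 90.15 → +90 mireds.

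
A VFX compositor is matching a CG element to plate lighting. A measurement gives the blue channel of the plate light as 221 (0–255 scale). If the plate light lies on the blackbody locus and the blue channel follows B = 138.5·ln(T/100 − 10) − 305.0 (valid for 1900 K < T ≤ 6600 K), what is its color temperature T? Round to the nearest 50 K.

ln(t − 10) = (221 + 305.0) / 138.5 = 3.7978.
t − 10 = e^3.7978 = 44.604, so t = 54.604.
T = 100·t = 5460 K → 5450 K to the nearest 50 K.

5450 K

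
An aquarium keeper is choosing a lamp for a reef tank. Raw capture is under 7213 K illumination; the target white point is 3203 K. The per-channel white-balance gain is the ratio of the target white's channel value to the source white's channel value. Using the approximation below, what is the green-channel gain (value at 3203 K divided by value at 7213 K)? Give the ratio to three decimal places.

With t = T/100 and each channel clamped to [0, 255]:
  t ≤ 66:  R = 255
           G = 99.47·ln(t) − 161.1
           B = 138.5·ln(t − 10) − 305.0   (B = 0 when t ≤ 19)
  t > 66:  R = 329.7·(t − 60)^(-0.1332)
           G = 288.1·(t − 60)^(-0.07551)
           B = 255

At 7213 K (t = 72.13):
  G = 288.1·(72.13 − 60)^(-0.07551) = 288.1·12.13^(-0.07551) = 288.1·0.82824 = 238.617.
At 3203 K (t = 32.03):
  G = 99.47·ln 32.03 − 161.1 = 99.47·3.4667 − 161.1 = 183.730.
Gain = 183.730 / 238.617 = 0.7700 → 0.770.

0.770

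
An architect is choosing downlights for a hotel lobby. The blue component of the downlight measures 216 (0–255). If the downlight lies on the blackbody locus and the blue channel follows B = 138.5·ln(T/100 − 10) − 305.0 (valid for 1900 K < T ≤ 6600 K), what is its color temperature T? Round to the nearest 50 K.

5300 K

ln(t − 10) = (216 + 305.0) / 138.5 = 3.7617.
t − 10 = e^3.7617 = 43.023, so t = 53.023.
T = 100·t = 5302 K → 5300 K to the nearest 50 K.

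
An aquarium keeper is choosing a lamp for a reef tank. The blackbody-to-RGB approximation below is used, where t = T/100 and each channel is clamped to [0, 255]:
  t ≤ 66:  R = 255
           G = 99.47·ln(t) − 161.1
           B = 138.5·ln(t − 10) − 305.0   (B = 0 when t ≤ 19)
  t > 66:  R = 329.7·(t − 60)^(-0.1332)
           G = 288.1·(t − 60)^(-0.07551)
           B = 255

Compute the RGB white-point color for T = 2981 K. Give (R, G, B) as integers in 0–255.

t = 2981/100 = 29.81; the t ≤ 66 branch applies.
R = 255 by definition for t ≤ 66.
G = 99.47·ln 29.81 − 161.1 = 99.47·3.3948 − 161.1 = 176.585.
B = 138.5·ln(29.81 − 10) − 305.0 = 138.5·ln 19.81 − 305.0 = 138.5·2.9862 − 305.0 = 108.587.
Rounded: (255, 177, 109).

(255, 177, 109)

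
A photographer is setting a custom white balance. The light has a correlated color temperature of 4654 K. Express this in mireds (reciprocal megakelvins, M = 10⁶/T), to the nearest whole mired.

M = 10⁶ / 4654 = 214.869 → 215 mireds.

215 mireds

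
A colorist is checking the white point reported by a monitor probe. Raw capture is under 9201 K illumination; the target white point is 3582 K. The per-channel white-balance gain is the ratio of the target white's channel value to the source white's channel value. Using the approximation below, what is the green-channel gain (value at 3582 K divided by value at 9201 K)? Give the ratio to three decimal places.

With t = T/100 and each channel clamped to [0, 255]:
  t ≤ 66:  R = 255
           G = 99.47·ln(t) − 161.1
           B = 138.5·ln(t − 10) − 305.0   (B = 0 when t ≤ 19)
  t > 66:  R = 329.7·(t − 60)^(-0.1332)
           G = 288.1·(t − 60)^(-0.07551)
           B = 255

At 9201 K (t = 92.01):
  G = 288.1·(92.01 − 60)^(-0.07551) = 288.1·32.01^(-0.07551) = 288.1·0.76973 = 221.758.
At 3582 K (t = 35.82):
  G = 99.47·ln 35.82 − 161.1 = 99.47·3.5785 − 161.1 = 194.854.
Gain = 194.854 / 221.758 = 0.8787 → 0.879.

0.879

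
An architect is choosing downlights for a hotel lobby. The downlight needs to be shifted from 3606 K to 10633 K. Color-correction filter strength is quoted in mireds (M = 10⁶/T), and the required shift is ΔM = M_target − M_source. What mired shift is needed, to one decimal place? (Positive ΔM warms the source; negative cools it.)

M_source = 10⁶/3606 = 277.316; M_target = 10⁶/10633 = 94.047.
ΔM = 94.047 − 277.316 = -183.269 → -183.3 mireds, a cooling shift.

-183.3 mireds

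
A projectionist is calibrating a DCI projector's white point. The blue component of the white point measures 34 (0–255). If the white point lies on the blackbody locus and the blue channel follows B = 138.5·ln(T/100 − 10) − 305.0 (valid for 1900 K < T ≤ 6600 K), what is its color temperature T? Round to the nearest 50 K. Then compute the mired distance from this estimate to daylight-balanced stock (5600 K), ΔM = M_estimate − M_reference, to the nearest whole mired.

+287 mireds

ln(t − 10) = (34 + 305.0) / 138.5 = 2.4477.
t − 10 = e^2.4477 = 11.561, so t = 21.561.
T = 100·t = 2156 K → 2150 K to the nearest 50 K.
M_estimate = 10⁶/2150 = 465.12; M_reference = 10⁶/5600 = 178.57.
ΔM = 465.12 − 178.57 = 286.54 → +287 mireds.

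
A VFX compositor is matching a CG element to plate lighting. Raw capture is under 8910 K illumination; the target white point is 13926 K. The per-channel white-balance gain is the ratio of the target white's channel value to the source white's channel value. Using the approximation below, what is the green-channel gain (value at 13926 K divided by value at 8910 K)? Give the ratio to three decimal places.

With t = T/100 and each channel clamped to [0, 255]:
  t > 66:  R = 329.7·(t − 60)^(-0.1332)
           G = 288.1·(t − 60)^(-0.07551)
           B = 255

At 8910 K (t = 89.1):
  G = 288.1·(89.1 − 60)^(-0.07551) = 288.1·29.1^(-0.07551) = 288.1·0.77529 = 223.360.
At 13926 K (t = 139.26):
  G = 288.1·(139.26 − 60)^(-0.07551) = 288.1·79.26^(-0.07551) = 288.1·0.71879 = 207.084.
Gain = 207.084 / 223.360 = 0.9271 → 0.927.

0.927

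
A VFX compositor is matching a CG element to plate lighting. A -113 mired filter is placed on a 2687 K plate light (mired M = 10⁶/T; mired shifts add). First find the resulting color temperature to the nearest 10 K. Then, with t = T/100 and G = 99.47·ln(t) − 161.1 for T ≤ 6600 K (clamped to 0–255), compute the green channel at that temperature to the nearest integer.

202

M_in = 10⁶/2687 = 372.16; M_out = 372.16 + (-113) = 259.16.
T_out = 10⁶/259.16 = 3858.6 K → 3860 K; t = 38.6.
G = 99.47·ln 38.6 − 161.1 = 99.47·3.6533 − 161.1 = 202.289.
Rounded: 202.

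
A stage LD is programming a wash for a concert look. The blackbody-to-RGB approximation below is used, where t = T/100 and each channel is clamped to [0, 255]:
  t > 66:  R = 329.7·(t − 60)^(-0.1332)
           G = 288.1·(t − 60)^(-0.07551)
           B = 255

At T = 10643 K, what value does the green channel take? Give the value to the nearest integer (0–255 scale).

216

t = 10643/100 = 106.43; the t > 66 branch applies.
G = 288.1·(106.43 − 60)^(-0.07551) = 288.1·46.43^(-0.07551) = 288.1·0.74841 = 215.617.
Rounded: 216.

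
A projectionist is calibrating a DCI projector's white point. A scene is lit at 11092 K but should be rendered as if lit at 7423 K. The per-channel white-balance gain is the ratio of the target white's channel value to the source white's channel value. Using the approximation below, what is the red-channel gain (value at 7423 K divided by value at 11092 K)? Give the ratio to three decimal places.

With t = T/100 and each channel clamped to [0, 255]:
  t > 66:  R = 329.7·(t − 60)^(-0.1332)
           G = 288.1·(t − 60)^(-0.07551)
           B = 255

1.185

At 11092 K (t = 110.92):
  R = 329.7·(110.92 − 60)^(-0.1332) = 329.7·50.92^(-0.1332) = 329.7·0.59244 = 195.327.
At 7423 K (t = 74.23):
  R = 329.7·(74.23 − 60)^(-0.1332) = 329.7·14.23^(-0.1332) = 329.7·0.70209 = 231.479.
Gain = 231.479 / 195.327 = 1.1851 → 1.185.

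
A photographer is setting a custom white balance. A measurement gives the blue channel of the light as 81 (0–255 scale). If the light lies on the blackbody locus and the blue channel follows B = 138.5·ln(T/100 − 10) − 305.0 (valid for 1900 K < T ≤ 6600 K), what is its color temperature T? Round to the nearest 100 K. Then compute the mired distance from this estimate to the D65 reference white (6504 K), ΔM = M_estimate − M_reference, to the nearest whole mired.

+231 mireds

ln(t − 10) = (81 + 305.0) / 138.5 = 2.7870.
t − 10 = e^2.7870 = 16.232, so t = 26.232.
T = 100·t = 2623 K → 2600 K to the nearest 100 K.
M_estimate = 10⁶/2600 = 384.62; M_reference = 10⁶/6504 = 153.75.
ΔM = 384.62 − 153.75 = 230.86 → +231 mireds.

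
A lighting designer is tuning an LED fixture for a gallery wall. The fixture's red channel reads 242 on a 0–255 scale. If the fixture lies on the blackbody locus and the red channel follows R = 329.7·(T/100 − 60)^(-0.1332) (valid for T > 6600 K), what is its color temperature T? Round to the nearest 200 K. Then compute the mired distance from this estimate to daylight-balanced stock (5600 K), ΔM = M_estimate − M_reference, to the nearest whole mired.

-36 mireds

(t − 60)^(-0.1332) = 242/329.7 = 0.73400.
t − 60 = 0.73400^(1/-0.1332) = 0.73400^(-7.508) = 10.193, so t = 70.193.
T = 100·t = 7019 K → 7000 K to the nearest 200 K.
M_estimate = 10⁶/7000 = 142.86; M_reference = 10⁶/5600 = 178.57.
ΔM = 142.86 − 178.57 = -35.71 → -36 mireds.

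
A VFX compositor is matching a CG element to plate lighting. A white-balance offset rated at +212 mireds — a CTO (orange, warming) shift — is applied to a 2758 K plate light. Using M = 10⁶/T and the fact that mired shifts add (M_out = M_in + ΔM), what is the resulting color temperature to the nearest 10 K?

M_in = 10⁶/2758 = 362.58 mireds.
M_out = 362.58 + (+212) = 574.58 mireds.
T_out = 10⁶/574.58 = 1740.4 K → 1740 K.

1740 K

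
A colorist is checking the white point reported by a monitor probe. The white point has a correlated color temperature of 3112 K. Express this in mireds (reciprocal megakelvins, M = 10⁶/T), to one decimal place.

321.3 mireds

M = 10⁶ / 3112 = 321.337 → 321.3 mireds.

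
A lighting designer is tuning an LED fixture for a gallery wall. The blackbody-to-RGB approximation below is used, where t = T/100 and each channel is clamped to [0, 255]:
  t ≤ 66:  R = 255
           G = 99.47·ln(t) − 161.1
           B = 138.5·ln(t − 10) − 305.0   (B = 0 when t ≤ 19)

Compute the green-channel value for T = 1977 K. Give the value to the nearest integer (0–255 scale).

t = 1977/100 = 19.77; the t ≤ 66 branch applies.
G = 99.47·ln 19.77 − 161.1 = 99.47·2.9842 − 161.1 = 135.735.
Rounded: 136.

136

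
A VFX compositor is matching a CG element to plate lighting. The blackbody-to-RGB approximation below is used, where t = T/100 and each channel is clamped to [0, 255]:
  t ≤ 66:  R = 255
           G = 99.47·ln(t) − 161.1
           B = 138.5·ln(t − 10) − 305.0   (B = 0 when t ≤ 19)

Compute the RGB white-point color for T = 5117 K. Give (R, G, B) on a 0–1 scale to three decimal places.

t = 5117/100 = 51.17; the t ≤ 66 branch applies.
R = 255 by definition for t ≤ 66.
G = 99.47·ln 51.17 − 161.1 = 99.47·3.9352 − 161.1 = 230.330.
B = 138.5·ln(51.17 − 10) − 305.0 = 138.5·ln 41.17 − 305.0 = 138.5·3.7177 − 305.0 = 209.903.
Dividing each by 255: (1.0000, 0.9033, 0.8231) → (1.000, 0.903, 0.823).

(1.000, 0.903, 0.823)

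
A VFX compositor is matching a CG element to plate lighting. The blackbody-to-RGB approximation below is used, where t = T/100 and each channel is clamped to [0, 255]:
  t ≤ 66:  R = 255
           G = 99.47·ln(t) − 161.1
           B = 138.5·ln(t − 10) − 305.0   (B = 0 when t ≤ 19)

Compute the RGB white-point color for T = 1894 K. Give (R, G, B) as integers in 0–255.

(255, 131, 0)

t = 1894/100 = 18.94; the t ≤ 66 branch applies.
R = 255 by definition for t ≤ 66.
G = 99.47·ln 18.94 − 161.1 = 99.47·2.9413 − 161.1 = 131.469.
t = 18.94 ≤ 19, so B = 0.
Rounded: (255, 131, 0).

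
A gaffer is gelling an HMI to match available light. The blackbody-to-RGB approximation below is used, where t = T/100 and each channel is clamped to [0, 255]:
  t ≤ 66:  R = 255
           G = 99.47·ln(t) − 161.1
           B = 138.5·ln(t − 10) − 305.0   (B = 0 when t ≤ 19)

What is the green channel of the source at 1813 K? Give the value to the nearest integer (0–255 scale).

t = 1813/100 = 18.13; the t ≤ 66 branch applies.
G = 99.47·ln 18.13 − 161.1 = 99.47·2.8976 − 161.1 = 127.121.
Rounded: 127.

127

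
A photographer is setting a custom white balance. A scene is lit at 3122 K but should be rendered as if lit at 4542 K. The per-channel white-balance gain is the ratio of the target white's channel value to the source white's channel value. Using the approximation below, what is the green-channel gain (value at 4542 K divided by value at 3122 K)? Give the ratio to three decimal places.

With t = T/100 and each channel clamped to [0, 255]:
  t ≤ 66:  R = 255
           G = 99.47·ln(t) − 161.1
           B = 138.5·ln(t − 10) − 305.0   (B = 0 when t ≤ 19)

At 3122 K (t = 31.22):
  G = 99.47·ln 31.22 − 161.1 = 99.47·3.4411 − 161.1 = 181.182.
At 4542 K (t = 45.42):
  G = 99.47·ln 45.42 − 161.1 = 99.47·3.8160 − 161.1 = 218.473.
Gain = 218.473 / 181.182 = 1.2058 → 1.206.

1.206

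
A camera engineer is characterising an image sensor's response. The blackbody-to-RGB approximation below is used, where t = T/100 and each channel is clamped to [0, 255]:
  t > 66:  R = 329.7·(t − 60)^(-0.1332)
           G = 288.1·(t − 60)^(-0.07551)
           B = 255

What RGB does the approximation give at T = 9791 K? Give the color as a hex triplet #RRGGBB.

#CBDBFF

t = 9791/100 = 97.91; the t > 66 branch applies.
R = 329.7·(97.91 − 60)^(-0.1332) = 329.7·37.91^(-0.1332) = 329.7·0.61618 = 203.156.
G = 288.1·(97.91 − 60)^(-0.07551) = 288.1·37.91^(-0.07551) = 288.1·0.75996 = 218.943.
B = 255 by definition for t > 66.
Rounded: (203, 219, 255).
In hex: #CBDBFF.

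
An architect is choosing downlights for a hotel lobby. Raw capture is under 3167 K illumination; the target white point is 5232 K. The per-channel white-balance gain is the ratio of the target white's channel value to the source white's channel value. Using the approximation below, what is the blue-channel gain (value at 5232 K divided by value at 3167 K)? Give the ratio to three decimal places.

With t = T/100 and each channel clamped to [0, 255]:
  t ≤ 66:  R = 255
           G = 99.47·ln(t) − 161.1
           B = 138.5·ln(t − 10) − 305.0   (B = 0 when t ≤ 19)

1.766

At 3167 K (t = 31.67):
  B = 138.5·ln(31.67 − 10) − 305.0 = 138.5·ln 21.67 − 305.0 = 138.5·3.0759 − 305.0 = 121.016.
At 5232 K (t = 52.32):
  B = 138.5·ln(52.32 − 10) − 305.0 = 138.5·ln 42.32 − 305.0 = 138.5·3.7453 − 305.0 = 213.718.
Gain = 213.718 / 121.016 = 1.7660 → 1.766.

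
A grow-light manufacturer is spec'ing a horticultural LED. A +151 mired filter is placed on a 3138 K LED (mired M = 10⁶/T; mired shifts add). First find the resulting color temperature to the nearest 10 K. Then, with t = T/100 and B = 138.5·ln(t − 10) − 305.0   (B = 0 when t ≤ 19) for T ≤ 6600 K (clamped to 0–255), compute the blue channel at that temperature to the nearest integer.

M_in = 10⁶/3138 = 318.67; M_out = 318.67 + (+151) = 469.67.
T_out = 10⁶/469.67 = 2129.1 K → 2130 K; t = 21.3.
B = 138.5·ln(21.3 − 10) − 305.0 = 138.5·ln 11.3 − 305.0 = 138.5·2.4248 − 305.0 = 30.835.
Rounded: 31.

31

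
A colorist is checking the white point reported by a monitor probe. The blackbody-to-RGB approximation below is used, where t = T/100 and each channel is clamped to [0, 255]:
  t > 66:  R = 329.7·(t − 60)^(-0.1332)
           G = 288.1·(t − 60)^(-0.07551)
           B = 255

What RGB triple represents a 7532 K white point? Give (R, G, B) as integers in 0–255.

t = 7532/100 = 75.32; the t > 66 branch applies.
R = 329.7·(75.32 − 60)^(-0.1332) = 329.7·15.32^(-0.1332) = 329.7·0.69522 = 229.215.
G = 288.1·(75.32 − 60)^(-0.07551) = 288.1·15.32^(-0.07551) = 288.1·0.81377 = 234.447.
B = 255 by definition for t > 66.
Rounded: (229, 234, 255).

(229, 234, 255)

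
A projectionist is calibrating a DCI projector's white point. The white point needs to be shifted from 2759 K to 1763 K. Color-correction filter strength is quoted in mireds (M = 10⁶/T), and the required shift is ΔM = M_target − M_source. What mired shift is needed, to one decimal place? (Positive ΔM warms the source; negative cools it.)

+204.8 mireds

M_source = 10⁶/2759 = 362.450; M_target = 10⁶/1763 = 567.215.
ΔM = 567.215 − 362.450 = 204.765 → +204.8 mireds, a warming shift.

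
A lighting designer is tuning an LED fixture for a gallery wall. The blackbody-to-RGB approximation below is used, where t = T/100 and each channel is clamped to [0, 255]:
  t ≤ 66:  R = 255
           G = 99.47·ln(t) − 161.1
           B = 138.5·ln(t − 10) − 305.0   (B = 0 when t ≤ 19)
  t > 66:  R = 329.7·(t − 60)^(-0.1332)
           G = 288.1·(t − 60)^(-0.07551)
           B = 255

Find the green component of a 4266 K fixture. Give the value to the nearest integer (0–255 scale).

212

t = 4266/100 = 42.66; the t ≤ 66 branch applies.
G = 99.47·ln 42.66 − 161.1 = 99.47·3.7533 − 161.1 = 212.237.
Rounded: 212.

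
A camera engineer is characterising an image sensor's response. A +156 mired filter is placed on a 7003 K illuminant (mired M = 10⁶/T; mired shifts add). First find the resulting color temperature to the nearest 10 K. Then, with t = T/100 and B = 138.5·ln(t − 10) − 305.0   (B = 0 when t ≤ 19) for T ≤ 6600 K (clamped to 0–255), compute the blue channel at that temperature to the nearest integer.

M_in = 10⁶/7003 = 142.80; M_out = 142.80 + (+156) = 298.80.
T_out = 10⁶/298.80 = 3346.8 K → 3350 K; t = 33.5.
B = 138.5·ln(33.5 − 10) − 305.0 = 138.5·ln 23.5 − 305.0 = 138.5·3.1570 − 305.0 = 132.245.
Rounded: 132.

132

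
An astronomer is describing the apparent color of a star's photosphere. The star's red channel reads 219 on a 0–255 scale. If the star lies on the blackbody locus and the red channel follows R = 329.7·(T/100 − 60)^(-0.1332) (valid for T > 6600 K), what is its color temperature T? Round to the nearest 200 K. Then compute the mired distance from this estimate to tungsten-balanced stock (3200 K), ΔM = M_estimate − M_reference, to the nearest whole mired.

(t − 60)^(-0.1332) = 219/329.7 = 0.66424.
t − 60 = 0.66424^(1/-0.1332) = 0.66424^(-7.508) = 21.572, so t = 81.572.
T = 100·t = 8157 K → 8200 K to the nearest 200 K.
M_estimate = 10⁶/8200 = 121.95; M_reference = 10⁶/3200 = 312.50.
ΔM = 121.95 − 312.50 = -190.55 → -191 mireds.

-191 mireds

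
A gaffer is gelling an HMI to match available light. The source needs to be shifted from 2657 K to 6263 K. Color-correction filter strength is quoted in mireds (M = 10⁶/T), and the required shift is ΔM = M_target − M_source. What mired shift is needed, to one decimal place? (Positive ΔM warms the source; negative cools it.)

M_source = 10⁶/2657 = 376.364; M_target = 10⁶/6263 = 159.668.
ΔM = 159.668 − 376.364 = -216.696 → -216.7 mireds, a cooling shift.

-216.7 mireds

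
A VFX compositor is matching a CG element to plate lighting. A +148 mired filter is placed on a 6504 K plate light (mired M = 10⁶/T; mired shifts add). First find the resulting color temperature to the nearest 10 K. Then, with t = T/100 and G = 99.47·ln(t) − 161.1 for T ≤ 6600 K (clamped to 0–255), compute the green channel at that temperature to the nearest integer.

187

M_in = 10⁶/6504 = 153.75; M_out = 153.75 + (+148) = 301.75.
T_out = 10⁶/301.75 = 3314.0 K → 3310 K; t = 33.1.
G = 99.47·ln 33.1 − 161.1 = 99.47·3.4995 − 161.1 = 186.999.
Rounded: 187.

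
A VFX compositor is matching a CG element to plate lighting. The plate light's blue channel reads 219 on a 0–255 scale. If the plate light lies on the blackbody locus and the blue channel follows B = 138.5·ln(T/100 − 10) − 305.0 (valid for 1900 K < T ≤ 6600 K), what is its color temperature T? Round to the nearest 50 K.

5400 K

ln(t − 10) = (219 + 305.0) / 138.5 = 3.7834.
t − 10 = e^3.7834 = 43.965, so t = 53.965.
T = 100·t = 5396 K → 5400 K to the nearest 50 K.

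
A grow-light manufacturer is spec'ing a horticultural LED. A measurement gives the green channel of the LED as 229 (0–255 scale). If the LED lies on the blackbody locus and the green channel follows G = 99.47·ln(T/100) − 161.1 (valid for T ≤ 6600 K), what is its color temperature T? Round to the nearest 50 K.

ln t = (229 + 161.1) / 99.47 = 3.9218.
t = e^3.9218 = 50.491.
T = 100·t = 5049 K → 5050 K to the nearest 50 K.

5050 K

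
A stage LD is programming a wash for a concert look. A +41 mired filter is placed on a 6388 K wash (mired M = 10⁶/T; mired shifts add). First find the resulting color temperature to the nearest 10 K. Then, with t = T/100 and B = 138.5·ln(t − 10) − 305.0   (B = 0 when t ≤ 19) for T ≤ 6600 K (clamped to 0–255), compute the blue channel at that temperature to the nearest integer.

208

M_in = 10⁶/6388 = 156.54; M_out = 156.54 + (+41) = 197.54.
T_out = 10⁶/197.54 = 5062.2 K → 5060 K; t = 50.6.
B = 138.5·ln(50.6 − 10) − 305.0 = 138.5·ln 40.6 − 305.0 = 138.5·3.7038 − 305.0 = 207.972.
Rounded: 208.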